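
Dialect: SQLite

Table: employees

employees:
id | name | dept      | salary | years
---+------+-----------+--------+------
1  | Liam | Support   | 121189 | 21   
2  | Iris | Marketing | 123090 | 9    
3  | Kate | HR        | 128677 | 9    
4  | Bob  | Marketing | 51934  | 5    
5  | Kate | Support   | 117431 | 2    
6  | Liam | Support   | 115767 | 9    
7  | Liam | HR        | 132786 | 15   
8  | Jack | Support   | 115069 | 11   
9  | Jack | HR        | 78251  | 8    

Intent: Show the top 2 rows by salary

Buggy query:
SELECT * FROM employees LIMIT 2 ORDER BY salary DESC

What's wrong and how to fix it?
Bug: ORDER BY cannot follow LIMIT; LIMIT is the final clause

Fix: Sort with ORDER BY, then apply LIMIT

Corrected query:
SELECT * FROM employees ORDER BY salary DESC LIMIT 2

Result:
id | name | dept | salary | years
---+------+------+--------+------
7  | Liam | HR   | 132786 | 15   
3  | Kate | HR   | 128677 | 9    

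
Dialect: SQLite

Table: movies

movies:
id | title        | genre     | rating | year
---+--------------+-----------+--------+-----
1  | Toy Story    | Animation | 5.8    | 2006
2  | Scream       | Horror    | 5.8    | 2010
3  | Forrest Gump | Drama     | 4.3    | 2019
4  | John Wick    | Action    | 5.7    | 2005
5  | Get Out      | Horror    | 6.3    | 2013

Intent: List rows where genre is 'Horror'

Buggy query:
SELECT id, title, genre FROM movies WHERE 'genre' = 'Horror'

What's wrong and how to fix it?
Bug: 'genre' in single quotes is a string literal, not the column; the comparison is literal-vs-literal and never true

Fix: Reference the column as genre without single quotes

Corrected query:
SELECT id, title, genre FROM movies WHERE genre = 'Horror'

Result:
id | title   | genre 
---+---------+-------
2  | Scream  | Horror
5  | Get Out | Horror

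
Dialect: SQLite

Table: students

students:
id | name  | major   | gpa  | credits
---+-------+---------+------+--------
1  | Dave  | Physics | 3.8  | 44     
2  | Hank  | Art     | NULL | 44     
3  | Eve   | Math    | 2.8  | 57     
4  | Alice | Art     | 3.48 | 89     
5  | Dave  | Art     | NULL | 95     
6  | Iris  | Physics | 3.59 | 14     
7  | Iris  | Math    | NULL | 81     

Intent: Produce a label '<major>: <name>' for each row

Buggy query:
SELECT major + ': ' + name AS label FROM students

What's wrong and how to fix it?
Bug: SQLite uses || for string concatenation; + coerces text to numbers (yielding 0)

Fix: Replace + with || to concatenate text

Corrected query:
SELECT major || ': ' || name AS label FROM students

Result:
label        
-------------
Physics: Dave
Art: Hank    
Math: Eve    
Art: Alice   
Art: Dave    
Physics: Iris
Math: Iris   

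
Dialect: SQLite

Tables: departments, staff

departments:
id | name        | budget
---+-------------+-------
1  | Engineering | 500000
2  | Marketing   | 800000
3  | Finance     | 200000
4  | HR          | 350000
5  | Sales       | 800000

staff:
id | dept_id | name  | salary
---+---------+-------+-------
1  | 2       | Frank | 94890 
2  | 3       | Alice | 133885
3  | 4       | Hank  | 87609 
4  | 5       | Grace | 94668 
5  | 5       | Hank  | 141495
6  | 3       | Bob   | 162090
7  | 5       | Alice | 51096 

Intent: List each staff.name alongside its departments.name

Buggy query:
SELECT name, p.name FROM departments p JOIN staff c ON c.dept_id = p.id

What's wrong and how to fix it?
Bug: 'name' exists in both joined tables, so the database can't tell which one is meant

Fix: Qualify the column with its table alias (c.name)

Corrected query:
SELECT c.name, p.name FROM departments p JOIN staff c ON c.dept_id = p.id

Result:
name  | name     
------+----------
Frank | Marketing
Alice | Finance  
Hank  | HR       
Grace | Sales    
Hank  | Sales    
Bob   | Finance  
Alice | Sales    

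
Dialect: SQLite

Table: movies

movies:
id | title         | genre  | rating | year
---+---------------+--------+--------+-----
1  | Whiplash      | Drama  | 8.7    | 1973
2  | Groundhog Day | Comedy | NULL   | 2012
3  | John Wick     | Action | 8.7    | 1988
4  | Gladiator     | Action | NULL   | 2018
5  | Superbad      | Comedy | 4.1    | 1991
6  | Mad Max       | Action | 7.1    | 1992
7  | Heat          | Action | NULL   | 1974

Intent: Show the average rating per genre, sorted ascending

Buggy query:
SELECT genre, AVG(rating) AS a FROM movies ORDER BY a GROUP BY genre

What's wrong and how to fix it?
Bug: GROUP BY must precede ORDER BY

Fix: Move ORDER BY to the end, after GROUP BY

Corrected query:
SELECT genre, AVG(rating) AS a FROM movies GROUP BY genre ORDER BY a

Result:
genre  | a  
-------+----
Comedy | 4.1
Action | 7.9
Drama  | 8.7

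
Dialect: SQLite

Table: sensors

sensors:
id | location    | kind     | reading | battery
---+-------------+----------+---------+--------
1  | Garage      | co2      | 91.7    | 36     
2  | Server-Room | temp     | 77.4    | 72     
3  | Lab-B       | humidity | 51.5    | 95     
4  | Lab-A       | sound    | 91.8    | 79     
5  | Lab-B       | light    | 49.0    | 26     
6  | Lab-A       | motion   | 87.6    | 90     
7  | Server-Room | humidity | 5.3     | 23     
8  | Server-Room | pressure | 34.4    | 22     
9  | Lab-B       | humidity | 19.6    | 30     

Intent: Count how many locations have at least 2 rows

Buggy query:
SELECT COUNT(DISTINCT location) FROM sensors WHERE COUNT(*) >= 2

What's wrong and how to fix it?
Bug: COUNT(*) cannot appear in WHERE; the per-group count doesn't exist yet

Fix: Group first with HAVING COUNT(*) >= 2, then COUNT the resulting groups

Corrected query:
SELECT COUNT(*) FROM (SELECT location FROM sensors GROUP BY location HAVING COUNT(*) >= 2)

Result:
COUNT(*)
--------
3       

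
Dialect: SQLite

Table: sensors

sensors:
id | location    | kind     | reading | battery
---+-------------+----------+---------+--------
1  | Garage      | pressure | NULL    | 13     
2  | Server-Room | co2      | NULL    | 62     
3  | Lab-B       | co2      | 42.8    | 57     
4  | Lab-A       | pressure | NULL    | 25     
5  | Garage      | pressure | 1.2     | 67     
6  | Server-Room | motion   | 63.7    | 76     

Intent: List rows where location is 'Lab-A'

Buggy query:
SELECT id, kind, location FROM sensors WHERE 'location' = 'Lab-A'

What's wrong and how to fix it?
Bug: Single quotes denote string literals in SQL; the column name is being compared as a constant string

Fix: Remove the quotes around the column name (or use double quotes for an identifier)

Corrected query:
SELECT id, kind, location FROM sensors WHERE location = 'Lab-A'

Result:
id | kind     | location
---+----------+---------
4  | pressure | Lab-A   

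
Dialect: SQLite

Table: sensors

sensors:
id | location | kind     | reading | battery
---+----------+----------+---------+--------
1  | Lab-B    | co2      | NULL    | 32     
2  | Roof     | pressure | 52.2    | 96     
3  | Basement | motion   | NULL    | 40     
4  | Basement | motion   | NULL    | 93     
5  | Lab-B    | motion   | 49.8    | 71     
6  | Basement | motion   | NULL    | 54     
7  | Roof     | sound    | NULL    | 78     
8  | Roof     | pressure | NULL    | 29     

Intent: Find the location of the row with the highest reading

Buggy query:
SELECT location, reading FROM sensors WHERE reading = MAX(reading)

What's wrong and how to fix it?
Bug: WHERE is evaluated per row; an aggregate over the whole table isn't defined there

Fix: Wrap MAX in a scalar subquery so WHERE compares against a single value

Corrected query:
SELECT location, reading FROM sensors WHERE reading = (SELECT MAX(reading) FROM sensors)

Result:
location | reading
---------+--------
Roof     | 52.2   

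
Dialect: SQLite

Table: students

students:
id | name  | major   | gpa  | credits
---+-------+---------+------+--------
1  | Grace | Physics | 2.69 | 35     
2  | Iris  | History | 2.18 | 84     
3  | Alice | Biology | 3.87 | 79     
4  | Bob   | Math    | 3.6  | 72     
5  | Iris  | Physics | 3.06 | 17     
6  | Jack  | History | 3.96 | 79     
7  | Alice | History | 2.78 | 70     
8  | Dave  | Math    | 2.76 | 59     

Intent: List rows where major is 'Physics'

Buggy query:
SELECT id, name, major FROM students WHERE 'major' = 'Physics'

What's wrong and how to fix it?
Bug: Single quotes denote string literals in SQL; the column name is being compared as a constant string

Fix: Reference the column as major without single quotes

Corrected query:
SELECT id, name, major FROM students WHERE major = 'Physics'

Result:
id | name  | major  
---+-------+--------
1  | Grace | Physics
5  | Iris  | Physics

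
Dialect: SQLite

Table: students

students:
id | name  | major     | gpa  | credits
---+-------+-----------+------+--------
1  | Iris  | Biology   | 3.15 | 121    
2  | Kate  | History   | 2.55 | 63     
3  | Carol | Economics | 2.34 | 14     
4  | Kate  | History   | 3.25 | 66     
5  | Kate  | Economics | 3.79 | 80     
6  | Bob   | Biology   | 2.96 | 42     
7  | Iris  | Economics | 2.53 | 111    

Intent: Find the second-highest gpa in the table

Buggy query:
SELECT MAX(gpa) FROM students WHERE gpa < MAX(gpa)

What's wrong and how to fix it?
Bug: MAX(gpa) on the right of the comparison is an aggregate-in-WHERE error

Fix: Put the inner MAX in a scalar subquery

Corrected query:
SELECT MAX(gpa) FROM students WHERE gpa < (SELECT MAX(gpa) FROM students)

Result:
MAX(gpa)
--------
3.25    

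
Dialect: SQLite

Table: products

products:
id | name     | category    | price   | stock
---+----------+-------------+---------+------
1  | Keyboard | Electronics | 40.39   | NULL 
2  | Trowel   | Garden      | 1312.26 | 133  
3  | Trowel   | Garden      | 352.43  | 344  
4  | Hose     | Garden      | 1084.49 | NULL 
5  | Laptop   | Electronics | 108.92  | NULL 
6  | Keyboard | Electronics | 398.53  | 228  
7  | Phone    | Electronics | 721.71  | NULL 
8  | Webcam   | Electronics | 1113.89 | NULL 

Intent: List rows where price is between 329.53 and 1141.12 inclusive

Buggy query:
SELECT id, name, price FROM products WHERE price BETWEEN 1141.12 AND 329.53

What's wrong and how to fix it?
Bug: BETWEEN expects the lower bound first; with 1141.12 AND 329.53 the range is empty

Fix: Write BETWEEN 329.53 AND 1141.12

Corrected query:
SELECT id, name, price FROM products WHERE price BETWEEN 329.53 AND 1141.12

Result:
id | name     | price  
---+----------+--------
3  | Trowel   | 352.43 
4  | Hose     | 1084.49
6  | Keyboard | 398.53 
7  | Phone    | 721.71 
8  | Webcam   | 1113.89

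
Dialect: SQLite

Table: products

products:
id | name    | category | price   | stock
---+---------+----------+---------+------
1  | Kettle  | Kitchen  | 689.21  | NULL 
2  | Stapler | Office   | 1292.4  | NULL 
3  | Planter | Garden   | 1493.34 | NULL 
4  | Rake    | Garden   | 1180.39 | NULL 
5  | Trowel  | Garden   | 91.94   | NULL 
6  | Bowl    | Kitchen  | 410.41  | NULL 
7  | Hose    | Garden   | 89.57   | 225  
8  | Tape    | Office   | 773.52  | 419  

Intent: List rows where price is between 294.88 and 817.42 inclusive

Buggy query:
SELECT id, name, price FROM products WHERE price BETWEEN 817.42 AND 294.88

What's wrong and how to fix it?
Bug: BETWEEN expects the lower bound first; with 817.42 AND 294.88 the range is empty

Fix: Write BETWEEN 294.88 AND 817.42

Corrected query:
SELECT id, name, price FROM products WHERE price BETWEEN 294.88 AND 817.42

Result:
id | name   | price 
---+--------+-------
1  | Kettle | 689.21
6  | Bowl   | 410.41
8  | Tape   | 773.52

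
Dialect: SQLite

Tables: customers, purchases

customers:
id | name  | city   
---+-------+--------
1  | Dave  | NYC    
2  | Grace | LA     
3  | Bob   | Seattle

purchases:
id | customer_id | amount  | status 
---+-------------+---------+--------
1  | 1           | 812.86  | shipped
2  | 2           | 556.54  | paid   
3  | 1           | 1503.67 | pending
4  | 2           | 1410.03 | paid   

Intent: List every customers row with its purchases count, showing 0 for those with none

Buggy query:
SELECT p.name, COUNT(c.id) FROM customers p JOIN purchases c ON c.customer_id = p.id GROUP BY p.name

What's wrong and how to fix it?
Bug: INNER JOIN drops customers rows that have no matching purchases rows

Fix: Switch to LEFT JOIN to retain unmatched parent rows

Corrected query:
SELECT p.name, COUNT(c.id) FROM customers p LEFT JOIN purchases c ON c.customer_id = p.id GROUP BY p.name

Result:
name  | COUNT(c.id)
------+------------
Bob   | 0          
Dave  | 2          
Grace | 2          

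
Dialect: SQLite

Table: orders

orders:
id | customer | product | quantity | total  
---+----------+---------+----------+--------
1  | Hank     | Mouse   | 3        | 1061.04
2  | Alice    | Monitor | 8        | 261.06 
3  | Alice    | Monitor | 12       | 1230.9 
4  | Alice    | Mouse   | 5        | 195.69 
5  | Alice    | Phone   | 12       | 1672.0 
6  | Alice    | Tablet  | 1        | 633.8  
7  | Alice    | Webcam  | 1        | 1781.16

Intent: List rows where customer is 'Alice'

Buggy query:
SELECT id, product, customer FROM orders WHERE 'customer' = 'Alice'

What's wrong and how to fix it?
Bug: 'customer' in single quotes is a string literal, not the column; the comparison is literal-vs-literal and never true

Fix: Reference the column as customer without single quotes

Corrected query:
SELECT id, product, customer FROM orders WHERE customer = 'Alice'

Result:
id | product | customer
---+---------+---------
2  | Monitor | Alice   
3  | Monitor | Alice   
4  | Mouse   | Alice   
5  | Phone   | Alice   
6  | Tablet  | Alice   
7  | Webcam  | Alice   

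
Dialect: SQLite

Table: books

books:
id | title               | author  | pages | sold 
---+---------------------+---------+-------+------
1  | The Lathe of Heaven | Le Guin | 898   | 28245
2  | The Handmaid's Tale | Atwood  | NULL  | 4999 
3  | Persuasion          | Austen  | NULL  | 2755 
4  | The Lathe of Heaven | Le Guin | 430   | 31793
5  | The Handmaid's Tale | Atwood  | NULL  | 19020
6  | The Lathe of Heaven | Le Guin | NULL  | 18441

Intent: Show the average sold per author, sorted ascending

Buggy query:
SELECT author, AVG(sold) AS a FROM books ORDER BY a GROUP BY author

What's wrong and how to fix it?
Bug: GROUP BY must precede ORDER BY

Fix: Move ORDER BY to the end, after GROUP BY

Corrected query:
SELECT author, AVG(sold) AS a FROM books GROUP BY author ORDER BY a

Result:
author  | a           
--------+-------------
Austen  | 2755        
Atwood  | 12009.5     
Le Guin | 26159.666667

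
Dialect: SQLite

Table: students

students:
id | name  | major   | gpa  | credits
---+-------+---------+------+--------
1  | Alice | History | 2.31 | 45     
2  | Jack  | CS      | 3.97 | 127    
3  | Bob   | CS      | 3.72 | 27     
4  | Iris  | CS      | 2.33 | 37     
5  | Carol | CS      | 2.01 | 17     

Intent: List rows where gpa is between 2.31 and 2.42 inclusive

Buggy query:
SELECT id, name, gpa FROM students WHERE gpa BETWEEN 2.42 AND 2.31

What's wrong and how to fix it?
Bug: BETWEEN expects the lower bound first; with 2.42 AND 2.31 the range is empty

Fix: Swap the bounds so the smaller value comes first

Corrected query:
SELECT id, name, gpa FROM students WHERE gpa BETWEEN 2.31 AND 2.42

Result:
id | name  | gpa 
---+-------+-----
1  | Alice | 2.31
4  | Iris  | 2.33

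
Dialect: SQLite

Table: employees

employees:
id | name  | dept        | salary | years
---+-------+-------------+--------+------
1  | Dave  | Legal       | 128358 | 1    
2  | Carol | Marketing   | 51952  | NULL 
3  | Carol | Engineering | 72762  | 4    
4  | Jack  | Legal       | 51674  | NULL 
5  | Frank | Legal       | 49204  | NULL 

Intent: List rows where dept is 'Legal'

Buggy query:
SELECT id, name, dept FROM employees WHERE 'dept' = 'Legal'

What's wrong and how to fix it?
Bug: 'dept' in single quotes is a string literal, not the column; the comparison is literal-vs-literal and never true

Fix: Reference the column as dept without single quotes

Corrected query:
SELECT id, name, dept FROM employees WHERE dept = 'Legal'

Result:
id | name  | dept 
---+-------+------
1  | Dave  | Legal
4  | Jack  | Legal
5  | Frank | Legal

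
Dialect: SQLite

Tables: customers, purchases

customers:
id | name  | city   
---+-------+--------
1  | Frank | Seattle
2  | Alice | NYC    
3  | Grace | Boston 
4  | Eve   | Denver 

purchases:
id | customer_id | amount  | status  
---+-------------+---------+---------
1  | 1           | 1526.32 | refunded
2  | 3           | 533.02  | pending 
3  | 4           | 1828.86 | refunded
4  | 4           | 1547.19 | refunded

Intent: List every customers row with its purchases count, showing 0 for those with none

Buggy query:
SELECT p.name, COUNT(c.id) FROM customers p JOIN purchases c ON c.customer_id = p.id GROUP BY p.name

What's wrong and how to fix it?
Bug: INNER JOIN drops customers rows that have no matching purchases rows

Fix: Switch to LEFT JOIN to retain unmatched parent rows

Corrected query:
SELECT p.name, COUNT(c.id) FROM customers p LEFT JOIN purchases c ON c.customer_id = p.id GROUP BY p.name

Result:
name  | COUNT(c.id)
------+------------
Alice | 0          
Eve   | 2          
Frank | 1          
Grace | 1          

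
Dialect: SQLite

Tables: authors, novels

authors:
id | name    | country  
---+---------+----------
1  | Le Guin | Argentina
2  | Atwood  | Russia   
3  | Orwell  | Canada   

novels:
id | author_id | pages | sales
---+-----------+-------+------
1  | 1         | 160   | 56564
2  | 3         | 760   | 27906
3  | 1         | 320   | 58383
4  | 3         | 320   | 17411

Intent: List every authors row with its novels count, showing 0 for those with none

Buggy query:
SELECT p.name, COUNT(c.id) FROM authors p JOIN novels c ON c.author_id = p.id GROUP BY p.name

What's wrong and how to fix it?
Bug: INNER JOIN drops authors rows that have no matching novels rows

Fix: Switch to LEFT JOIN to retain unmatched parent rows

Corrected query:
SELECT p.name, COUNT(c.id) FROM authors p LEFT JOIN novels c ON c.author_id = p.id GROUP BY p.name

Result:
name    | COUNT(c.id)
--------+------------
Atwood  | 0          
Le Guin | 2          
Orwell  | 2          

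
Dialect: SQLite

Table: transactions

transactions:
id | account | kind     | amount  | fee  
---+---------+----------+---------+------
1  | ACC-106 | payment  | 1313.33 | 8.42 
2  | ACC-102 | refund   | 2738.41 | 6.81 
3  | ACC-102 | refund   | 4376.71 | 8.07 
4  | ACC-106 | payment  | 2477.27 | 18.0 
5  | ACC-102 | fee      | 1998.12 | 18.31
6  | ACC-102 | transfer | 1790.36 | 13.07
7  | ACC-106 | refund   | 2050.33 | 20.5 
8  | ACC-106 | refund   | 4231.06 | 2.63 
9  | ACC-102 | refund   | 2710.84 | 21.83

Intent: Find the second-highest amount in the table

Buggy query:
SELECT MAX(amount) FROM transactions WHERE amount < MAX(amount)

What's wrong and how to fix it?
Bug: The inner MAX is an aggregate inside WHERE, which is not allowed

Fix: Compute the overall MAX in a subquery, then take MAX of rows below it

Corrected query:
SELECT MAX(amount) FROM transactions WHERE amount < (SELECT MAX(amount) FROM transactions)

Result:
MAX(amount)
-----------
4231.06    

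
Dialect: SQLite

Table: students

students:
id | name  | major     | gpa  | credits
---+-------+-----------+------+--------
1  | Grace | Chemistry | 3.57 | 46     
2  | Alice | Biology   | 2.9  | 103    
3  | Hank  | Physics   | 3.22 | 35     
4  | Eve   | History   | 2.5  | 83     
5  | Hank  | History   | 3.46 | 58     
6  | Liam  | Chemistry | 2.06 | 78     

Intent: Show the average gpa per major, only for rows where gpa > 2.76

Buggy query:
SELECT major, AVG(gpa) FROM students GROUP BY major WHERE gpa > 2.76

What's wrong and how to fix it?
Bug: WHERE cannot follow GROUP BY

Fix: Move the WHERE clause before GROUP BY

Corrected query:
SELECT major, AVG(gpa) FROM students WHERE gpa > 2.76 GROUP BY major

Result:
major     | AVG(gpa)
----------+---------
Biology   | 2.9     
Chemistry | 3.57    
History   | 3.46    
Physics   | 3.22    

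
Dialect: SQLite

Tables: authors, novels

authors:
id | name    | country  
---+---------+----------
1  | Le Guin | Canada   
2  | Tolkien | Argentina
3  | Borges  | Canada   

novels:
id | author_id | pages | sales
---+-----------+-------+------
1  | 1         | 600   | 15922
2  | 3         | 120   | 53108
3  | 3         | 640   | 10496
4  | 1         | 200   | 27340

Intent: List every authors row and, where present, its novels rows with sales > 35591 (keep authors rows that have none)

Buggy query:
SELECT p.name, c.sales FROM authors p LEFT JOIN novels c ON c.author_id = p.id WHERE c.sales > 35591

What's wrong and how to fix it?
Bug: A WHERE condition on the right-hand table after LEFT JOIN drops unmatched parents

Fix: Put 'c.sales > 35591' in the JOIN's ON clause instead of WHERE

Corrected query:
SELECT p.name, c.sales FROM authors p LEFT JOIN novels c ON c.author_id = p.id AND c.sales > 35591

Result:
name    | sales
--------+------
Le Guin | NULL 
Tolkien | NULL 
Borges  | 53108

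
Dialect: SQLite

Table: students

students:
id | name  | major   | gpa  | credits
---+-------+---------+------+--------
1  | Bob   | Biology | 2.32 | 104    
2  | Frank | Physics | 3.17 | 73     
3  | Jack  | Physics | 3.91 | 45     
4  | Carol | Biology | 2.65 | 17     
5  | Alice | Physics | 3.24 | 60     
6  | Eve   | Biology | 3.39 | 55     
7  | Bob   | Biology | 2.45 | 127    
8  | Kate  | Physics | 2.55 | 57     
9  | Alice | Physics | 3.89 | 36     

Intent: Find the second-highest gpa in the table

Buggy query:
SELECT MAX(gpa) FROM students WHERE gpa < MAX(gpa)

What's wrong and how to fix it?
Bug: MAX(gpa) on the right of the comparison is an aggregate-in-WHERE error

Fix: Compute the overall MAX in a subquery, then take MAX of rows below it

Corrected query:
SELECT MAX(gpa) FROM students WHERE gpa < (SELECT MAX(gpa) FROM students)

Result:
MAX(gpa)
--------
3.89    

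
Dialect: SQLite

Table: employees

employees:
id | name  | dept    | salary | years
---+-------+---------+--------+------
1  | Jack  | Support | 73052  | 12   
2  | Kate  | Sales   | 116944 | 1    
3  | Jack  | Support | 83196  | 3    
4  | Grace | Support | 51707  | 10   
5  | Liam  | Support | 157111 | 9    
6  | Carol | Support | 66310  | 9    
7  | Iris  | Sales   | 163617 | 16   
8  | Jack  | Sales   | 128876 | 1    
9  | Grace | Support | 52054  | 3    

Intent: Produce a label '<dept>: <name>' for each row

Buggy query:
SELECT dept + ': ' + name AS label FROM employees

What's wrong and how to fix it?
Bug: SQLite uses || for string concatenation; + coerces text to numbers (yielding 0)

Fix: Use the || operator for string concatenation

Corrected query:
SELECT dept || ': ' || name AS label FROM employees

Result:
label         
--------------
Support: Jack 
Sales: Kate   
Support: Jack 
Support: Grace
Support: Liam 
Support: Carol
Sales: Iris   
Sales: Jack   
Support: Grace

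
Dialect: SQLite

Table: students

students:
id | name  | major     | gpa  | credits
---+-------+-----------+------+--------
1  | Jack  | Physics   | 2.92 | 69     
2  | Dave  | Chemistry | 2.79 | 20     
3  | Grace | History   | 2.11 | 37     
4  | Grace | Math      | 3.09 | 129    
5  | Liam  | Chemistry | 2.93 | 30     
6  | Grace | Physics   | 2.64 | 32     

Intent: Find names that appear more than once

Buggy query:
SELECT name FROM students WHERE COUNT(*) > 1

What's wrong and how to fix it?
Bug: WHERE can't reference COUNT(*); aggregates are computed after WHERE

Fix: Group first, then use HAVING for the count condition

Corrected query:
SELECT name FROM students GROUP BY name HAVING COUNT(*) > 1

Result:
name 
-----
Grace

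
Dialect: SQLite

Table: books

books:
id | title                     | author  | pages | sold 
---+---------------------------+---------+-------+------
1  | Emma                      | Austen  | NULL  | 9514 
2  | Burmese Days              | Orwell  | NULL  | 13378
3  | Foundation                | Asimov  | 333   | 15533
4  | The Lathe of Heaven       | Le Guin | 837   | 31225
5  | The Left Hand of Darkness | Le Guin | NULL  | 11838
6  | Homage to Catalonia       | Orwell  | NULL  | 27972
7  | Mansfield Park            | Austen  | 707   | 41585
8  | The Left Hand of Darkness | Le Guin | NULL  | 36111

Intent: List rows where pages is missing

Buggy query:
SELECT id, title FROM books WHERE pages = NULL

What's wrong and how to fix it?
Bug: Comparing to NULL with '=' never matches; NULL = NULL is unknown, not true

Fix: Replace '= NULL' with 'IS NULL'

Corrected query:
SELECT id, title FROM books WHERE pages IS NULL

Result:
id | title                    
---+--------------------------
1  | Emma                     
2  | Burmese Days             
5  | The Left Hand of Darkness
6  | Homage to Catalonia      
8  | The Left Hand of Darkness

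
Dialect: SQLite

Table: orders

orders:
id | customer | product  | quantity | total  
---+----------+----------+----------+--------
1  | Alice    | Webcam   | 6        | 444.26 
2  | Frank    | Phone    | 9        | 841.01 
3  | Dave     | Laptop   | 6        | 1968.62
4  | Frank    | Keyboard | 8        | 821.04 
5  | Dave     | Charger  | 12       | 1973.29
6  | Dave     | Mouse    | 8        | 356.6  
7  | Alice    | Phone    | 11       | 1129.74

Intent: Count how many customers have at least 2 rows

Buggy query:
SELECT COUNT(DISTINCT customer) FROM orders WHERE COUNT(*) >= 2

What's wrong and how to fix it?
Bug: COUNT(*) cannot appear in WHERE; the per-group count doesn't exist yet

Fix: Group first with HAVING COUNT(*) >= 2, then COUNT the resulting groups

Corrected query:
SELECT COUNT(*) FROM (SELECT customer FROM orders GROUP BY customer HAVING COUNT(*) >= 2)

Result:
COUNT(*)
--------
3       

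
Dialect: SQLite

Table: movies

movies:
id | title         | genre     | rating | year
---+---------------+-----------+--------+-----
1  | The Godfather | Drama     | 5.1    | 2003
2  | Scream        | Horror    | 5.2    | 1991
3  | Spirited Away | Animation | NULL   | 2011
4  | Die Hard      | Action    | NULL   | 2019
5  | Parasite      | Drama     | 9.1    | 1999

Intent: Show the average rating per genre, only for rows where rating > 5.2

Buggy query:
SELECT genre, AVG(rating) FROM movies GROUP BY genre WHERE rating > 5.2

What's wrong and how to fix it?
Bug: Row-level WHERE must come before GROUP BY in the clause order

Fix: Place WHERE between FROM and GROUP BY

Corrected query:
SELECT genre, AVG(rating) FROM movies WHERE rating > 5.2 GROUP BY genre

Result:
genre | AVG(rating)
------+------------
Drama | 9.1        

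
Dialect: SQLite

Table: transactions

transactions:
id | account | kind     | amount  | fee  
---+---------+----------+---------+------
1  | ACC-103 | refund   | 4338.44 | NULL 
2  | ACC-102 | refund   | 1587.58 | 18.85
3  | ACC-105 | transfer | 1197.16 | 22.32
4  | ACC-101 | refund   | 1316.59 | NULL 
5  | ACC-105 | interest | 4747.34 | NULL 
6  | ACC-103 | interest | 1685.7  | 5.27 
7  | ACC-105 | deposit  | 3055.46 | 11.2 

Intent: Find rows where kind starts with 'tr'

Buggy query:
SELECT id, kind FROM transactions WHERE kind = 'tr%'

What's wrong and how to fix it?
Bug: '=' compares the literal string including the % character; pattern matching needs LIKE

Fix: Replace '=' with LIKE so 'tr%' is treated as a pattern

Corrected query:
SELECT id, kind FROM transactions WHERE kind LIKE 'tr%'

Result:
id | kind    
---+---------
3  | transfer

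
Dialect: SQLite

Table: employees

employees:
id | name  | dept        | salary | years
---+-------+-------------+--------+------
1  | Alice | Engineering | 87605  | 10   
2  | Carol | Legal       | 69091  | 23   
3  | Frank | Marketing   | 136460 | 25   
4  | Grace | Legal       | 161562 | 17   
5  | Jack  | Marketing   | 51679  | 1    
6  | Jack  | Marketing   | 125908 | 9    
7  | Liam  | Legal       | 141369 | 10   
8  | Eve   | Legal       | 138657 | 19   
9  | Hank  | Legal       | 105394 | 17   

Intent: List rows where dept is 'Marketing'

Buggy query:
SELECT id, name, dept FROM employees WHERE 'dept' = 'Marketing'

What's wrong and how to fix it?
Bug: 'dept' in single quotes is a string literal, not the column; the comparison is literal-vs-literal and never true

Fix: Reference the column as dept without single quotes

Corrected query:
SELECT id, name, dept FROM employees WHERE dept = 'Marketing'

Result:
id | name  | dept     
---+-------+----------
3  | Frank | Marketing
5  | Jack  | Marketing
6  | Jack  | Marketing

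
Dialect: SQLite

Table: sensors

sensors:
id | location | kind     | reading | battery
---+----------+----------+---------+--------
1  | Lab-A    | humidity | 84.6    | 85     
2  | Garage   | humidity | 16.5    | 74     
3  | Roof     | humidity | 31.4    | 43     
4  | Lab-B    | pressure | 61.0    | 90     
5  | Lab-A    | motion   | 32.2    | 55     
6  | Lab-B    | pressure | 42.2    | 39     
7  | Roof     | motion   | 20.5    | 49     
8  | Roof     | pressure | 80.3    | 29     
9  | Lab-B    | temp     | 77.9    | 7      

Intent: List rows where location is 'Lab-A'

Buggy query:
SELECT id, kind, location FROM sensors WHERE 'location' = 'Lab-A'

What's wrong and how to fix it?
Bug: 'location' in single quotes is a string literal, not the column; the comparison is literal-vs-literal and never true

Fix: Remove the quotes around the column name (or use double quotes for an identifier)

Corrected query:
SELECT id, kind, location FROM sensors WHERE location = 'Lab-A'

Result:
id | kind     | location
---+----------+---------
1  | humidity | Lab-A   
5  | motion   | Lab-A   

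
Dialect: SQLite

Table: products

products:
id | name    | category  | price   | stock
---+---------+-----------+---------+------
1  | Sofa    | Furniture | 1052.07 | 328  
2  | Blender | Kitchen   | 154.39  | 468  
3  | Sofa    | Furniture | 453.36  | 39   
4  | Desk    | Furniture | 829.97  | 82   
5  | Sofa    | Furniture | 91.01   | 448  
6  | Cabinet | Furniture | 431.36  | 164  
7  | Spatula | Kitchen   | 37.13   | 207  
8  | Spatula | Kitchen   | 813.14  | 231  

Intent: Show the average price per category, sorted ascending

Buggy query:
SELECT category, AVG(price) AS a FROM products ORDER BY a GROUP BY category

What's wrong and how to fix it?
Bug: GROUP BY must precede ORDER BY

Fix: Reorder: SELECT … FROM … GROUP BY … ORDER BY …

Corrected query:
SELECT category, AVG(price) AS a FROM products GROUP BY category ORDER BY a

Result:
category  | a         
----------+-----------
Kitchen   | 334.886667
Furniture | 571.554   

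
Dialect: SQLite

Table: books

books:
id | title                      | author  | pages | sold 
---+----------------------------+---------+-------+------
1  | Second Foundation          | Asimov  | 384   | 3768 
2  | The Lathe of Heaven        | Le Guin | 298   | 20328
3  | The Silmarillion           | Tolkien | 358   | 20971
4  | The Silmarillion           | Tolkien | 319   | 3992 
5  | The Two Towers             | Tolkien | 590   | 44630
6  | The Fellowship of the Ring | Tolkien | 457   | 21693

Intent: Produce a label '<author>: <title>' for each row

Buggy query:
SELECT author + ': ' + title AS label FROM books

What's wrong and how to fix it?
Bug: SQLite uses || for string concatenation; + coerces text to numbers (yielding 0)

Fix: Use the || operator for string concatenation

Corrected query:
SELECT author || ': ' || title AS label FROM books

Result:
label                              
-----------------------------------
Asimov: Second Foundation          
Le Guin: The Lathe of Heaven       
Tolkien: The Silmarillion          
Tolkien: The Silmarillion          
Tolkien: The Two Towers            
Tolkien: The Fellowship of the Ring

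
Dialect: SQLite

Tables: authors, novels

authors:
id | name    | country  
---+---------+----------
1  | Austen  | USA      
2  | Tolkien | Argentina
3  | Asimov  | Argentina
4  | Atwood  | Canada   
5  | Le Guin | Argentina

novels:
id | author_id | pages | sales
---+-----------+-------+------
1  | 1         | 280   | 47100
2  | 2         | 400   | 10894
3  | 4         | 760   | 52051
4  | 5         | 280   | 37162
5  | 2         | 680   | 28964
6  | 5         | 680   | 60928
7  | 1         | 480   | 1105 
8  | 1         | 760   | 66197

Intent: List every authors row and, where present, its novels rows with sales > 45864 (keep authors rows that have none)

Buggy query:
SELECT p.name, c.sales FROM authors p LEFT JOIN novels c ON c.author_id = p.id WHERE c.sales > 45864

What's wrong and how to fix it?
Bug: A WHERE condition on the right-hand table after LEFT JOIN drops unmatched parents

Fix: Put 'c.sales > 45864' in the JOIN's ON clause instead of WHERE

Corrected query:
SELECT p.name, c.sales FROM authors p LEFT JOIN novels c ON c.author_id = p.id AND c.sales > 45864

Result:
name    | sales
--------+------
Austen  | 47100
Austen  | 66197
Tolkien | NULL 
Asimov  | NULL 
Atwood  | 52051
Le Guin | 60928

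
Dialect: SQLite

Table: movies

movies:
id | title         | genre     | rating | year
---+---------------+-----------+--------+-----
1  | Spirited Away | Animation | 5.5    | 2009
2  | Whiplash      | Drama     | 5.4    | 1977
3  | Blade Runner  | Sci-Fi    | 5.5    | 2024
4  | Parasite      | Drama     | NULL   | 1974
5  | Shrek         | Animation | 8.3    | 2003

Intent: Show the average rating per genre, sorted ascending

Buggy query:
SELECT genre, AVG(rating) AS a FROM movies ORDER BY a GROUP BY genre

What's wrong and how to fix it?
Bug: GROUP BY must precede ORDER BY

Fix: Move ORDER BY to the end, after GROUP BY

Corrected query:
SELECT genre, AVG(rating) AS a FROM movies GROUP BY genre ORDER BY a

Result:
genre     | a  
----------+----
Drama     | 5.4
Sci-Fi    | 5.5
Animation | 6.9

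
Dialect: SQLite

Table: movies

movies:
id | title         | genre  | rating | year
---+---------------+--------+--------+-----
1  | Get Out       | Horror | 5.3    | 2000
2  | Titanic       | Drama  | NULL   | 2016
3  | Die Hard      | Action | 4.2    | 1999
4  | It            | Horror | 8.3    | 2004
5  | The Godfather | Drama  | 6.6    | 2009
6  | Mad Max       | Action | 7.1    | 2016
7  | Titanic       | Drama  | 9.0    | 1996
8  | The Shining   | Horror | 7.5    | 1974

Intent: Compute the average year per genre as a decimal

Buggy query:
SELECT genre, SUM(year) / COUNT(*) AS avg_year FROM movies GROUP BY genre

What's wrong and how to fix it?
Bug: Both operands are integers, so '/' performs integer division and truncates

Fix: Cast one side to REAL so the division keeps the fractional part

Corrected query:
SELECT genre, SUM(year) * 1.0 / COUNT(*) AS avg_year FROM movies GROUP BY genre

Result:
genre  | avg_year   
-------+------------
Action | 2007.5     
Drama  | 2007       
Horror | 1992.666667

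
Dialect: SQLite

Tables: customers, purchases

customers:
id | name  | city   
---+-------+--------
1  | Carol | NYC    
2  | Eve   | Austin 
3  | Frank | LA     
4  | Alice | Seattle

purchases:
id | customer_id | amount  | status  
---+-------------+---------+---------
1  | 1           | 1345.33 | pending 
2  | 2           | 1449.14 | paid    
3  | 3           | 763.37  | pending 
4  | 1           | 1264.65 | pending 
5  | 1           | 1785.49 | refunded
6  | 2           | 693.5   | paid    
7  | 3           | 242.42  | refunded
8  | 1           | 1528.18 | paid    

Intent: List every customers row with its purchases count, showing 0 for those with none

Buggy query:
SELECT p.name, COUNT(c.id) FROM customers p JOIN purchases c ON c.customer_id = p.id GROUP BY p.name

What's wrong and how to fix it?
Bug: INNER JOIN drops customers rows that have no matching purchases rows

Fix: Switch to LEFT JOIN to retain unmatched parent rows

Corrected query:
SELECT p.name, COUNT(c.id) FROM customers p LEFT JOIN purchases c ON c.customer_id = p.id GROUP BY p.name

Result:
name  | COUNT(c.id)
------+------------
Alice | 0          
Carol | 4          
Eve   | 2          
Frank | 2          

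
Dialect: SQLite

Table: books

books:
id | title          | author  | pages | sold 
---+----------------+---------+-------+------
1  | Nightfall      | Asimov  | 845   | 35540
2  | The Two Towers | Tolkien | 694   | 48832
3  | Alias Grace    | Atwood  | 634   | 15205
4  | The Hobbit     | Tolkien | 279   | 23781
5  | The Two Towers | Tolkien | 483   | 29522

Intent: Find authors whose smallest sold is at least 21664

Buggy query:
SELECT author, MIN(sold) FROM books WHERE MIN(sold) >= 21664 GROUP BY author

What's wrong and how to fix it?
Bug: Aggregates like MIN are computed per group after WHERE runs

Fix: Replace WHERE with HAVING after the GROUP BY

Corrected query:
SELECT author, MIN(sold) FROM books GROUP BY author HAVING MIN(sold) >= 21664

Result:
author  | MIN(sold)
--------+----------
Asimov  | 35540    
Tolkien | 23781    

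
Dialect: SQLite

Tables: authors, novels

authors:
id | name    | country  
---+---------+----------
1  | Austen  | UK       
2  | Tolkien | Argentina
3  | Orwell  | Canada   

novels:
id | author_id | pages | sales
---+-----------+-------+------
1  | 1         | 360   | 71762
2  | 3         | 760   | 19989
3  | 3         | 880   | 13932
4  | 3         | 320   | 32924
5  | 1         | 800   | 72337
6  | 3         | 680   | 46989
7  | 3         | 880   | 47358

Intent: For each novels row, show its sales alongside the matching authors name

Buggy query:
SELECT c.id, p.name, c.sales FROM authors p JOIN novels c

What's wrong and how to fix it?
Bug: JOIN with no ON clause produces a cartesian product; every novels row pairs with every authors row

Fix: Add ON c.author_id = p.id to the JOIN

Corrected query:
SELECT c.id, p.name, c.sales FROM authors p JOIN novels c ON c.author_id = p.id

Result:
id | name   | sales
---+--------+------
1  | Austen | 71762
2  | Orwell | 19989
3  | Orwell | 13932
4  | Orwell | 32924
5  | Austen | 72337
6  | Orwell | 46989
7  | Orwell | 47358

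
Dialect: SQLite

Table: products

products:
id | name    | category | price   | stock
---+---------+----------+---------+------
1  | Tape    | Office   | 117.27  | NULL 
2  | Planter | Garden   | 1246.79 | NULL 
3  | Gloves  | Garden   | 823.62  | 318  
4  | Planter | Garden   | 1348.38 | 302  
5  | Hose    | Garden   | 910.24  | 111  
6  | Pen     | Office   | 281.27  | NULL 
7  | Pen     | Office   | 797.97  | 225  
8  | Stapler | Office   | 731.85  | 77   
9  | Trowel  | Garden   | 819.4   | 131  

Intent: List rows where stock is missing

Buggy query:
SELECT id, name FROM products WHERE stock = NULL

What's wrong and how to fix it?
Bug: Comparing to NULL with '=' never matches; NULL = NULL is unknown, not true

Fix: Use IS NULL to test for NULL

Corrected query:
SELECT id, name FROM products WHERE stock IS NULL

Result:
id | name   
---+--------
1  | Tape   
2  | Planter
6  | Pen    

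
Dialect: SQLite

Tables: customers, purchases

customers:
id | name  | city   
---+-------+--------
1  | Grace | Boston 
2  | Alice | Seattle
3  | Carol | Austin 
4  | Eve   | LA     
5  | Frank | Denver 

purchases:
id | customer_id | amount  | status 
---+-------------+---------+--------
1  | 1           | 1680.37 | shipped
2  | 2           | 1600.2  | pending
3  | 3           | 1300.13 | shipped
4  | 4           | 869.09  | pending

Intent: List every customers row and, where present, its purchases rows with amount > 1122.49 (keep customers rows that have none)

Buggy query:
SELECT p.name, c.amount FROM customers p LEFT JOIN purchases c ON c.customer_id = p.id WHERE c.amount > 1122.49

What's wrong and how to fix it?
Bug: Filtering c.amount in WHERE discards the NULL rows produced by LEFT JOIN, turning it into an inner join

Fix: Put 'c.amount > 1122.49' in the JOIN's ON clause instead of WHERE

Corrected query:
SELECT p.name, c.amount FROM customers p LEFT JOIN purchases c ON c.customer_id = p.id AND c.amount > 1122.49

Result:
name  | amount 
------+--------
Grace | 1680.37
Alice | 1600.2 
Carol | 1300.13
Eve   | NULL   
Frank | NULL   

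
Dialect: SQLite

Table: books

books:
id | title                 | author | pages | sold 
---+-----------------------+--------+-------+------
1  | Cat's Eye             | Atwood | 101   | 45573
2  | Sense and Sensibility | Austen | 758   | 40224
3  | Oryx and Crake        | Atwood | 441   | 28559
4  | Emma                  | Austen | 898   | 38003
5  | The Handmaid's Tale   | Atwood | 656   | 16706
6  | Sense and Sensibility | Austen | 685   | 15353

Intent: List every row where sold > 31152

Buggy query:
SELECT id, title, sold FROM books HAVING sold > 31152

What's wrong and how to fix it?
Bug: This is a non-aggregate query (no GROUP BY, no aggregates), so in SQLite the HAVING clause is invalid here; a row-level condition belongs in WHERE

Fix: Replace HAVING with WHERE since the condition applies to individual rows

Corrected query:
SELECT id, title, sold FROM books WHERE sold > 31152

Result:
id | title                 | sold 
---+-----------------------+------
1  | Cat's Eye             | 45573
2  | Sense and Sensibility | 40224
4  | Emma                  | 38003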